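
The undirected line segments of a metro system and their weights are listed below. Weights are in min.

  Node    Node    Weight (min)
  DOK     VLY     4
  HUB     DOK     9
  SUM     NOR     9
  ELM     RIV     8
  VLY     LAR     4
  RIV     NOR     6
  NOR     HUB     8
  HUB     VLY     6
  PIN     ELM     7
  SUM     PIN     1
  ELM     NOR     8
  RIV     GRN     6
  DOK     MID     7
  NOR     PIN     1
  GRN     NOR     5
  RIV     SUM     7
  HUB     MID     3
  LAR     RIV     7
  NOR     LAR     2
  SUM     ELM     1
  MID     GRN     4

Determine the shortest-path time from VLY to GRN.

Running Dijkstra from VLY:
VLY: 0
LAR: 4  (via VLY)
DOK: 4  (via VLY)
NOR: 6  (via LAR)
HUB: 6  (via VLY)
PIN: 7  (via NOR)
SUM: 8  (via PIN)
MID: 9  (via HUB)
ELM: 9  (via SUM)
RIV: 11  (via LAR)
GRN: 11  (via NOR)
Shortest route: VLY–LAR–NOR–GRN = 11 min.

11 min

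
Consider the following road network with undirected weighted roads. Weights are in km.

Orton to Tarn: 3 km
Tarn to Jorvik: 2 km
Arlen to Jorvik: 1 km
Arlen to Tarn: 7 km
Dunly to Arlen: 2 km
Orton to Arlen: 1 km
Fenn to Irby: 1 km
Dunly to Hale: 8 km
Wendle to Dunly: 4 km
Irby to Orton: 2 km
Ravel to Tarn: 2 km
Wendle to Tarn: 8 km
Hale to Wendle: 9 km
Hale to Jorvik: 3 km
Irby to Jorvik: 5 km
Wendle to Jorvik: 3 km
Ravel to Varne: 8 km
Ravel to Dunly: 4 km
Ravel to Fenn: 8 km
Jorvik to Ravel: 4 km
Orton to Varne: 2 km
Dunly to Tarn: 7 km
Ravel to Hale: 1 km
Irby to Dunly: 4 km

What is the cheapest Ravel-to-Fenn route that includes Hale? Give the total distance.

Best Ravel to Hale: Ravel → Hale costing 1
Best Hale to Fenn: Hale → Jorvik → Arlen → Orton → Irby → Fenn costing 8
Total via Hale: 1 + 8 = 9 km.

9 km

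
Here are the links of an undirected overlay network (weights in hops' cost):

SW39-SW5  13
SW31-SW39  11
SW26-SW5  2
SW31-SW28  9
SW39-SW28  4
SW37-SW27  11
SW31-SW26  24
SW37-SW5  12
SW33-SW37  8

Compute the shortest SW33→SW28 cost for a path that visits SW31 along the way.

53 hops' cost

Best SW33 to SW31: SW33 → SW37 → SW5 → SW39 → SW31 costing 44
Shortest SW31→SW28: SW31 → SW28 = 9
Total via SW31: 44 + 9 = 53 hops' cost.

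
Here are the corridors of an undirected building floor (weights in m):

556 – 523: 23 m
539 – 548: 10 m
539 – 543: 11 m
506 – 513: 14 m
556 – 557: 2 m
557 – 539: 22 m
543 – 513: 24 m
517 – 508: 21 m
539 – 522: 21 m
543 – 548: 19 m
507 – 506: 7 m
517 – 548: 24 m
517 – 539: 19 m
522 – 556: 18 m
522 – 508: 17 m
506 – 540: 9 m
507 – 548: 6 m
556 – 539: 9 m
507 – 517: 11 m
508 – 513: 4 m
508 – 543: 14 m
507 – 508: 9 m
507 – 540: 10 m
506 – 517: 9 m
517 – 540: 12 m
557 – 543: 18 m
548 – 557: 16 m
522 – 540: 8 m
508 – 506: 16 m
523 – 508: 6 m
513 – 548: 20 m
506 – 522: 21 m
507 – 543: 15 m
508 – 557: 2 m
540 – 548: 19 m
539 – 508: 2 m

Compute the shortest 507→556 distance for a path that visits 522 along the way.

Shortest 507→522: 507–540–522 = 18
Shortest 522→556: 522–556 = 18
Total via 522: 18 + 18 = 36 m.

36 m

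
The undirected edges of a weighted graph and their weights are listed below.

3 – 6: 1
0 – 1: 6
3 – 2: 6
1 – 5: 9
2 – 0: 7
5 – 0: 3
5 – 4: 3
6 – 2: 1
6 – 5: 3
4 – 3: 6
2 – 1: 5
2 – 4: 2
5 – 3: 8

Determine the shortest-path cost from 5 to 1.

Running Dijkstra from 5:
5: 0
0: 3  (via 5)
4: 3  (via 5)
6: 3  (via 5)
2: 4  (via 6)
3: 4  (via 6)
1: 9  (via 5)
Shortest route: 5 → 1 = 9.

9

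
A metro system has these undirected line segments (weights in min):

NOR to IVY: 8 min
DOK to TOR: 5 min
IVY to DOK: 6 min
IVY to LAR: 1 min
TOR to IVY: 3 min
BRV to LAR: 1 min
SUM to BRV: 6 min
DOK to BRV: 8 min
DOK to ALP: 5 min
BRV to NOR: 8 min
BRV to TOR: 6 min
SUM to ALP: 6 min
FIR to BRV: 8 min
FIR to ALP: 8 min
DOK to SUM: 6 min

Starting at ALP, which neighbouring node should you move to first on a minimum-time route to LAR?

Enumerating some paths:
ALP → DOK → IVY → LAR: 5+6+1 = 12
ALP → SUM → BRV → LAR: 6+6+1 = 13
ALP → DOK → TOR → IVY → LAR: 5+5+3+1 = 14
The minimum is 12 min via ALP → DOK → IVY → LAR.
So from ALP the first move is to DOK.

DOK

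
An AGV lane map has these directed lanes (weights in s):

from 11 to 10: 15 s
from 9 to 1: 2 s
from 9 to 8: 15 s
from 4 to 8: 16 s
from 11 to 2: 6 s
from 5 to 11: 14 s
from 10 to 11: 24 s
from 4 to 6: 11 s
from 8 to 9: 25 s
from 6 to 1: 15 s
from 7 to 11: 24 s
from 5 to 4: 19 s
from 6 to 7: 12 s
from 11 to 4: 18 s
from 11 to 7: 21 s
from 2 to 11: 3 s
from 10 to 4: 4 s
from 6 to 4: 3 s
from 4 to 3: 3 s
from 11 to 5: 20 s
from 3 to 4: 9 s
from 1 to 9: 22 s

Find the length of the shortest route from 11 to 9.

Running Dijkstra from 11:
11: 0
2: 6  (via 11)
10: 15  (via 11)
4: 18  (via 11)
5: 20  (via 11)
3: 21  (via 4)
7: 21  (via 11)
6: 29  (via 4)
8: 34  (via 4)
1: 44  (via 6)
9: 59  (via 8)
Shortest route: 11 → 4 → 8 → 9 = 59 s.

59 s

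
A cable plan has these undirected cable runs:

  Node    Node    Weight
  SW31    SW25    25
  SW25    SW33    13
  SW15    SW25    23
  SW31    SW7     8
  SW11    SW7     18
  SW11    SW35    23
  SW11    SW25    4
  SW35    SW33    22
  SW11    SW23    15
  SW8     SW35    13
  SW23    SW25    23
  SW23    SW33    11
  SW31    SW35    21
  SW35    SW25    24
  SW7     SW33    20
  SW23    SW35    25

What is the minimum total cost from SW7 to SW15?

Compare a few routes:
SW7 → SW33 → SW25 → SW15: 20+13+23 = 56
SW7 → SW11 → SW25 → SW15: 18+4+23 = 45
Cheapest is SW7 → SW11 → SW25 → SW15 at 45.

45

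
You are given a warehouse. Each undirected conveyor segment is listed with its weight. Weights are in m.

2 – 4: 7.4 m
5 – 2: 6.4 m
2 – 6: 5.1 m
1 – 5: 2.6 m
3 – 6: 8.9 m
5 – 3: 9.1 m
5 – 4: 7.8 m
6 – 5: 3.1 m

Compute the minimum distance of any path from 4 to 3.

16.9 m

Candidate routes:
4 - 5 - 6 - 3: 7.8+3.1+8.9 = 19.8
4 - 5 - 3: 7.8+9.1 = 16.9
The minimum is 16.9 m via 4 - 5 - 3.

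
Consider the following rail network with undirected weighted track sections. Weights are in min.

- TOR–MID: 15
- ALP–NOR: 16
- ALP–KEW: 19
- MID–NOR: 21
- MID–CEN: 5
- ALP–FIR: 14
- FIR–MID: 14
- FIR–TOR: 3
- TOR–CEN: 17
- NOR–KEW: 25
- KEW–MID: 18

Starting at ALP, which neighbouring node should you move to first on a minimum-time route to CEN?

Candidate routes:
ALP–FIR–TOR–CEN: 14+3+17 = 34
ALP–FIR–TOR–MID–CEN: 14+3+15+5 = 37
ALP–FIR–MID–CEN: 14+14+5 = 33
The minimum is 33 min via ALP–FIR–MID–CEN.
So from ALP the first move is to FIR.

FIR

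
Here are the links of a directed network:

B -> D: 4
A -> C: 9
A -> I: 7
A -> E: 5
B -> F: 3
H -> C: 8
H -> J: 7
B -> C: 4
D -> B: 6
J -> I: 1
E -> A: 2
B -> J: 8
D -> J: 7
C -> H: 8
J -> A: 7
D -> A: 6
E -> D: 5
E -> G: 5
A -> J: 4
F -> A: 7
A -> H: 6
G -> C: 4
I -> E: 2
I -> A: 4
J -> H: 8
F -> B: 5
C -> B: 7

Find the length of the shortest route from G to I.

Running Dijkstra from G:
G: 0
C: 4  (via G)
B: 11  (via C)
H: 12  (via C)
F: 14  (via B)
D: 15  (via B)
J: 19  (via B)
I: 20  (via J)
Shortest route: G–C–B–J–I = 20.

20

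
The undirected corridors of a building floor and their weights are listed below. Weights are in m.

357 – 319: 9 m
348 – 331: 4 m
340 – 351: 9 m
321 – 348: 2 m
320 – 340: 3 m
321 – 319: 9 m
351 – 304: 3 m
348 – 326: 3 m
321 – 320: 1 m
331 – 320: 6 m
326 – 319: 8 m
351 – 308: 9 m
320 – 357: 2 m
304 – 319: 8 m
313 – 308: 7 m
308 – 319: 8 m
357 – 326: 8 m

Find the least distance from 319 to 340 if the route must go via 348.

Best 319 to 348: 319–326–348 costing 11
Best 348 to 340: 348–321–320–340 costing 6
Total via 348: 11 + 6 = 17 m.

17 m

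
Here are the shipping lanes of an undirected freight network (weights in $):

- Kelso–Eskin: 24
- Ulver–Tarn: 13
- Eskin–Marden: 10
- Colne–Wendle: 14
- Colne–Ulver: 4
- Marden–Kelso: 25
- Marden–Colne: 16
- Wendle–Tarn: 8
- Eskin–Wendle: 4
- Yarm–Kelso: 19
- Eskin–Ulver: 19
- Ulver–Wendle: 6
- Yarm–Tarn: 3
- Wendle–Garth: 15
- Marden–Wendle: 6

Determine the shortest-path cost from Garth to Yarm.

$26

Compare a few routes:
Garth → Wendle → Ulver → Tarn → Yarm: 15+6+13+3 = 37
Garth → Wendle → Colne → Ulver → Tarn → Yarm: 15+14+4+13+3 = 49
Garth → Wendle → Eskin → Ulver → Tarn → Yarm: 15+4+19+13+3 = 54
Garth → Wendle → Tarn → Yarm: 15+8+3 = 26
Cheapest is Garth → Wendle → Tarn → Yarm at $26.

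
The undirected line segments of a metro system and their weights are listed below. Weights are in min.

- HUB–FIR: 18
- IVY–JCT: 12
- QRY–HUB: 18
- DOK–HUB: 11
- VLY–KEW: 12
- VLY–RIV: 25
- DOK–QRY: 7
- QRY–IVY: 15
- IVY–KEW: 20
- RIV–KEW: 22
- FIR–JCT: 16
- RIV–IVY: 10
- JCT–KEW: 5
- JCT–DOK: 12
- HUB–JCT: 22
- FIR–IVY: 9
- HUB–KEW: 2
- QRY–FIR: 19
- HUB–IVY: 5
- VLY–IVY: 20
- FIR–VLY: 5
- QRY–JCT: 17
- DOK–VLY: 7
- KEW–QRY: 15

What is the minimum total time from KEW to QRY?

15 min

Settle nodes by increasing distance from KEW:
KEW: 0
HUB: 2  (via KEW)
JCT: 5  (via KEW)
IVY: 7  (via HUB)
VLY: 12  (via KEW)
DOK: 13  (via HUB)
QRY: 15  (via KEW)
Shortest route: KEW → QRY = 15 min.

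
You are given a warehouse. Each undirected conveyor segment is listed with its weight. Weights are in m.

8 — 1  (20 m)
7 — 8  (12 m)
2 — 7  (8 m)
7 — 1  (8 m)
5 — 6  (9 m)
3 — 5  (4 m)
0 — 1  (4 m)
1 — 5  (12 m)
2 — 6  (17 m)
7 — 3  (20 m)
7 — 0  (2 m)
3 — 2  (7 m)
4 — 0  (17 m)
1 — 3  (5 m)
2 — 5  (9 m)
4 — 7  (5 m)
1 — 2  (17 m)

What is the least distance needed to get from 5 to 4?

Running Dijkstra from 5:
5: 0
3: 4  (via 5)
1: 9  (via 3)
2: 9  (via 5)
6: 9  (via 5)
0: 13  (via 1)
7: 15  (via 0)
4: 20  (via 7)
Shortest route: 5–3–1–0–7–4 = 20 m.

20 m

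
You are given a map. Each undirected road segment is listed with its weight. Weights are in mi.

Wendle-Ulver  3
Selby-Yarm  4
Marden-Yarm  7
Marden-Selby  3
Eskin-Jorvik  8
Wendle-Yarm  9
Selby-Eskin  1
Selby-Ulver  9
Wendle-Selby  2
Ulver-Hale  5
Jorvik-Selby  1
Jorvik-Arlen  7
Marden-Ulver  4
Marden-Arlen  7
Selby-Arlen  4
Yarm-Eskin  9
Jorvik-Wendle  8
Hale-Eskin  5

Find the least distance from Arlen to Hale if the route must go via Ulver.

Shortest Arlen→Ulver: Arlen → Selby → Wendle → Ulver = 9
Shortest Ulver→Hale: Ulver → Hale = 5
Total via Ulver: 9 + 5 = 14 mi.

14 mi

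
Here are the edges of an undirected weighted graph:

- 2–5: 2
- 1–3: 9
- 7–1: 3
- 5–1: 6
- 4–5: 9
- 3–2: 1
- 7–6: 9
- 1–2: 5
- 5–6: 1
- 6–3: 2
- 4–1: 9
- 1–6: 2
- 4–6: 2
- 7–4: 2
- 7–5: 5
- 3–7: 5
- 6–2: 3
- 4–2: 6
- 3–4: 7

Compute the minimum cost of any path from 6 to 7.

4

Shortest distances from 6:
6: 0
5: 1  (via 6)
1: 2  (via 6)
3: 2  (via 6)
4: 2  (via 6)
2: 3  (via 6)
7: 4  (via 4)
Shortest route: 6 → 4 → 7 = 4.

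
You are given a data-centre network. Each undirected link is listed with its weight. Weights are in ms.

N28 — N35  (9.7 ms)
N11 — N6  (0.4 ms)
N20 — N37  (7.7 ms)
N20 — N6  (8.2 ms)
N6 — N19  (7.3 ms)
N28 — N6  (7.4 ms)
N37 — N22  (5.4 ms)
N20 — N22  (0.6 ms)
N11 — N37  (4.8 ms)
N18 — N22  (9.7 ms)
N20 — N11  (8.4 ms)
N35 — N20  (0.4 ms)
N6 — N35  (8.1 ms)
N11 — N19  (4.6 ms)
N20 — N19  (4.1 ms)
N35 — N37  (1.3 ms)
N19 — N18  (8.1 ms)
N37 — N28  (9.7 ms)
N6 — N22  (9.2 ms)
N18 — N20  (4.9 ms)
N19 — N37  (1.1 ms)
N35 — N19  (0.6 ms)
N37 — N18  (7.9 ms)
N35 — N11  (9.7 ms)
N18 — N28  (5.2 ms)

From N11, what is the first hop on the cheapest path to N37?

N37

Enumerating some paths:
N11–N37: 4.8 = 4.8
N11–N19–N37: 4.6+1.1 = 5.7
The minimum is 4.8 ms via N11–N37.
So from N11 the first move is to N37.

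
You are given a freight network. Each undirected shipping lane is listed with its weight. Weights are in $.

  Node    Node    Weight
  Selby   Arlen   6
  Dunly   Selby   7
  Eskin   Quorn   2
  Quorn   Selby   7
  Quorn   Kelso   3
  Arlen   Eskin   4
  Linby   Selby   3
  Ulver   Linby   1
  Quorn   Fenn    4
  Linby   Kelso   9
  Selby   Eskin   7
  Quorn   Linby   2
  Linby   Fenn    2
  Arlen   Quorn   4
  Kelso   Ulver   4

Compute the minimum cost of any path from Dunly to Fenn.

Compare a few routes:
Dunly - Selby - Quorn - Fenn: 7+7+4 = 18
Dunly - Selby - Linby - Fenn: 7+3+2 = 12
Dunly - Selby - Linby - Quorn - Fenn: 7+3+2+4 = 16
The minimum is $12 via Dunly - Selby - Linby - Fenn.

$12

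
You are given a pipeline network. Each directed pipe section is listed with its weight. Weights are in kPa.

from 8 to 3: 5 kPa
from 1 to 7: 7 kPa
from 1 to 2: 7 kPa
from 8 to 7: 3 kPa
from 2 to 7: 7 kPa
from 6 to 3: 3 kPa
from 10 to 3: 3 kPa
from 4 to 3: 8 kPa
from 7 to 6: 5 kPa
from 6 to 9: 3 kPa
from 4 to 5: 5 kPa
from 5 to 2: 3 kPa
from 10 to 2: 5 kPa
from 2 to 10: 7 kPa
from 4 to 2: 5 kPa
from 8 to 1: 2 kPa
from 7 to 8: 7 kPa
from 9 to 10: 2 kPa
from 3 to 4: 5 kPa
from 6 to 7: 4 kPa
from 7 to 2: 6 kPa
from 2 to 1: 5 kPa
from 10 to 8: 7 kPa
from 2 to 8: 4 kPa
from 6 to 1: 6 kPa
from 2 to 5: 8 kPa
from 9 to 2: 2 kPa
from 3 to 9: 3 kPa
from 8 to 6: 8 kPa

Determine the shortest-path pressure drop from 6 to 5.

13 kPa

Enumerating some paths:
6 → 9 → 2 → 5: 3+2+8 = 13
6 → 3 → 9 → 2 → 5: 3+3+2+8 = 16
6 → 9 → 10 → 2 → 5: 3+2+5+8 = 18
6 → 9 → 10 → 3 → 4 → 5: 3+2+3+5+5 = 18
The minimum is 13 kPa via 6 → 9 → 2 → 5.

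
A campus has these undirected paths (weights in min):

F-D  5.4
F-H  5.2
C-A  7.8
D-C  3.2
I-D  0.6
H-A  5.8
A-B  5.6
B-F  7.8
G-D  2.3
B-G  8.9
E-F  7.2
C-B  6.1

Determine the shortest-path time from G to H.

12.9 min

Settle nodes by increasing distance from G:
G: 0
D: 2.3  (via G)
I: 2.9  (via D)
C: 5.5  (via D)
F: 7.7  (via D)
B: 8.9  (via G)
H: 12.9  (via F)
Shortest route: G–D–F–H = 12.9 min.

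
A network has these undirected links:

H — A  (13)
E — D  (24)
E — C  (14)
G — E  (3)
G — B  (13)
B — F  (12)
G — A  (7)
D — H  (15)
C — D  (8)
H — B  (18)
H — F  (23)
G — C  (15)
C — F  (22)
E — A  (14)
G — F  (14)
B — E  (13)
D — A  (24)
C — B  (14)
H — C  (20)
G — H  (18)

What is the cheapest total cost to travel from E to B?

Candidate routes:
E - B: 13 = 13
E - G - B: 3+13 = 16
The minimum is 13 via E - B.

13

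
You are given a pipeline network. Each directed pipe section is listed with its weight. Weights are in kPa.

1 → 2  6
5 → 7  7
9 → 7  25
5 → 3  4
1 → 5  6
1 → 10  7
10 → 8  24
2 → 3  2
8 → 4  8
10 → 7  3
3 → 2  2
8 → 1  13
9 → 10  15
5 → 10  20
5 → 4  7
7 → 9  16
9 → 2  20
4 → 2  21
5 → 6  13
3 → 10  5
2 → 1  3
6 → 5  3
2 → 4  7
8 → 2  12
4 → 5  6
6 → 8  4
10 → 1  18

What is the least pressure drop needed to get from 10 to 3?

Enumerating some paths:
10–8–2–3: 24+12+2 = 38
10–1–5–3: 18+6+4 = 28
10–1–2–3: 18+6+2 = 26
Cheapest is 10–1–2–3 at 26 kPa.

26 kPa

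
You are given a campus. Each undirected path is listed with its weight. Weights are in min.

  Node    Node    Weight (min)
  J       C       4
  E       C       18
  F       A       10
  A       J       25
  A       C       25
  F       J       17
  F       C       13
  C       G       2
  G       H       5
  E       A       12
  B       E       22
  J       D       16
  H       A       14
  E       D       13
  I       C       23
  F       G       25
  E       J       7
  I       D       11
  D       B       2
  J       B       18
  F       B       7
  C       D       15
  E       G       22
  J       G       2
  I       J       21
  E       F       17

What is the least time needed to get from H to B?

24 min

Settle nodes by increasing distance from H:
H: 0
G: 5  (via H)
C: 7  (via G)
J: 7  (via G)
A: 14  (via H)
E: 14  (via J)
F: 20  (via C)
D: 22  (via C)
B: 24  (via D)
Shortest route: H–G–C–D–B = 24 min.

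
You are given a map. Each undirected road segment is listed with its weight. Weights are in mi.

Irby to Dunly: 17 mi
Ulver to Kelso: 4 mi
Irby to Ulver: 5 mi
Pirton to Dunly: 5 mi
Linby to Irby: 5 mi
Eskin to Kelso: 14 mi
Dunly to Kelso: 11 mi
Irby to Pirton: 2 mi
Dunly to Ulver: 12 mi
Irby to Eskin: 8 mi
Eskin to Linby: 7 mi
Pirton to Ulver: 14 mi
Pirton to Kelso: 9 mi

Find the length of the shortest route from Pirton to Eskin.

Running Dijkstra from Pirton:
Pirton: 0
Irby: 2  (via Pirton)
Dunly: 5  (via Pirton)
Linby: 7  (via Irby)
Ulver: 7  (via Irby)
Kelso: 9  (via Pirton)
Eskin: 10  (via Irby)
Shortest route: Pirton–Irby–Eskin = 10 mi.

10 mi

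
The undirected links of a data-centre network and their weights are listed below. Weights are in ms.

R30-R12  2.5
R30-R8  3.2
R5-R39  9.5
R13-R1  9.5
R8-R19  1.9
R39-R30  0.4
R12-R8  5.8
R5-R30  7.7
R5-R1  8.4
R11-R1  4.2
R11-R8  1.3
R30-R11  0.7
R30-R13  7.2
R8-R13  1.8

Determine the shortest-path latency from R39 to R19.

4.3 ms

Running Dijkstra from R39:
R39: 0
R30: 0.4  (via R39)
R11: 1.1  (via R30)
R8: 2.4  (via R11)
R12: 2.9  (via R30)
R13: 4.2  (via R8)
R19: 4.3  (via R8)
Shortest route: R39 → R30 → R11 → R8 → R19 = 4.3 ms.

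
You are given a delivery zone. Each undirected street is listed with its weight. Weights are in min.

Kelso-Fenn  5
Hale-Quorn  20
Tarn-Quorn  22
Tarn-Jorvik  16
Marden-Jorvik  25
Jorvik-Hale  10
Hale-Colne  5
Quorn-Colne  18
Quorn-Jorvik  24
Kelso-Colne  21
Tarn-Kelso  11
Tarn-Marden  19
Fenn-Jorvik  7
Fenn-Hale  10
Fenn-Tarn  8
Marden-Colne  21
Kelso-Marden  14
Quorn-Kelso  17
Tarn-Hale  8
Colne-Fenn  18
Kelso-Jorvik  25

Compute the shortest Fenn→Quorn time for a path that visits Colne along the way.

Best Fenn to Colne: Fenn–Hale–Colne costing 15
Best Colne to Quorn: Colne–Quorn costing 18
Total via Colne: 15 + 18 = 33 min.

33 min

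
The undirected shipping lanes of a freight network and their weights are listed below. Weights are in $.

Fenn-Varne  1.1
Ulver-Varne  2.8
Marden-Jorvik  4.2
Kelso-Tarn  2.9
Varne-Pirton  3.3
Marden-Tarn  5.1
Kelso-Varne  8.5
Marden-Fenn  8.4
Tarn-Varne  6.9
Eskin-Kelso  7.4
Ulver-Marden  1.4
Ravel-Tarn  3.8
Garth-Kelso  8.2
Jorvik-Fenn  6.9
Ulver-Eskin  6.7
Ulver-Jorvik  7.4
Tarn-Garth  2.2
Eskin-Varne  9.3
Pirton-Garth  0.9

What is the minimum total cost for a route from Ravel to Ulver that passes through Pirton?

Shortest Ravel→Pirton: Ravel–Tarn–Garth–Pirton = 6.9
Shortest Pirton→Ulver: Pirton–Varne–Ulver = 6.1
Total via Pirton: 6.9 + 6.1 = $13.

$13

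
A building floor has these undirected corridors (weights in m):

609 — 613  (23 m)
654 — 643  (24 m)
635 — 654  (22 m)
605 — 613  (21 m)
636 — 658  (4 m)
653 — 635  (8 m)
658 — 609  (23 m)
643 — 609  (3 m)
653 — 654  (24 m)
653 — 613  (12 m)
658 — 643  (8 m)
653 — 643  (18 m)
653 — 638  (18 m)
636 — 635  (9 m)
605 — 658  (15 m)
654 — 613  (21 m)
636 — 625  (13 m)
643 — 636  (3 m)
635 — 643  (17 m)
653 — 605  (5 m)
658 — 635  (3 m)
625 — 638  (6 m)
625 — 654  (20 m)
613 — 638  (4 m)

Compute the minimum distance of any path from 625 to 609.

Running Dijkstra from 625:
625: 0
638: 6  (via 625)
613: 10  (via 638)
636: 13  (via 625)
643: 16  (via 636)
658: 17  (via 636)
609: 19  (via 643)
Shortest route: 625 → 636 → 643 → 609 = 19 m.

19 m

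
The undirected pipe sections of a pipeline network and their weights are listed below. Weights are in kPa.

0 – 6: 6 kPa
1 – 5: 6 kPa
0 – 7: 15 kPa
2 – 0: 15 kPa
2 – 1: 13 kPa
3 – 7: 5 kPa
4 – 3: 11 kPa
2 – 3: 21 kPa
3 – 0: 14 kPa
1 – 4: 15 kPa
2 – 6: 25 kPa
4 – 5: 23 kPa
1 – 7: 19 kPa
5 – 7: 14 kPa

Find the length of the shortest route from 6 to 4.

Running Dijkstra from 6:
6: 0
0: 6  (via 6)
3: 20  (via 0)
2: 21  (via 0)
7: 21  (via 0)
4: 31  (via 3)
Shortest route: 6 → 0 → 3 → 4 = 31 kPa.

31 kPa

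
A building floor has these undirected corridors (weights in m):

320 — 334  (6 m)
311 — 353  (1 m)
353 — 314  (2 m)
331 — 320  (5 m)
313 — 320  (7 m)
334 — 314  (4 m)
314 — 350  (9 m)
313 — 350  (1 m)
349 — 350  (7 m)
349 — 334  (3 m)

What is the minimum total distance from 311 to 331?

Running Dijkstra from 311:
311: 0
353: 1  (via 311)
314: 3  (via 353)
334: 7  (via 314)
349: 10  (via 334)
350: 12  (via 314)
320: 13  (via 334)
313: 13  (via 350)
331: 18  (via 320)
Shortest route: 311–353–314–334–320–331 = 18 m.

18 m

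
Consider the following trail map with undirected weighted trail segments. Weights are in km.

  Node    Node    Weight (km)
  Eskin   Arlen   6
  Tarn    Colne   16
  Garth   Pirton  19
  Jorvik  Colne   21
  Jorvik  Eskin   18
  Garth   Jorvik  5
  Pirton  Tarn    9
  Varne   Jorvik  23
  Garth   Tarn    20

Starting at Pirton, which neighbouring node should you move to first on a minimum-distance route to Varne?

Garth

Enumerating some paths:
Pirton → Garth → Jorvik → Varne: 19+5+23 = 47
Pirton → Tarn → Colne → Jorvik → Varne: 9+16+21+23 = 69
Pirton → Tarn → Garth → Jorvik → Varne: 9+20+5+23 = 57
The minimum is 47 km via Pirton → Garth → Jorvik → Varne.
So from Pirton the first move is to Garth.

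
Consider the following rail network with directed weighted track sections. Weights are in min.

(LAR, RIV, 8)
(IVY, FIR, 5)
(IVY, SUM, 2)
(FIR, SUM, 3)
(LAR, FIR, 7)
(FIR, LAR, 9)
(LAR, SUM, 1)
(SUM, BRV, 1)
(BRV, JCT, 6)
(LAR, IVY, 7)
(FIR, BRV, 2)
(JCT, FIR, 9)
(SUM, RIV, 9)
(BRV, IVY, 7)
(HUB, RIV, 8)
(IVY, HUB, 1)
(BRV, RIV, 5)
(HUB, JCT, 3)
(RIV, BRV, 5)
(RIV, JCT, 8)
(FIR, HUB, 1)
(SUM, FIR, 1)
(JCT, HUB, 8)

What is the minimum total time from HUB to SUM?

15 min

Running Dijkstra from HUB:
HUB: 0
JCT: 3  (via HUB)
RIV: 8  (via HUB)
FIR: 12  (via JCT)
BRV: 13  (via RIV)
SUM: 15  (via FIR)
Shortest route: HUB → JCT → FIR → SUM = 15 min.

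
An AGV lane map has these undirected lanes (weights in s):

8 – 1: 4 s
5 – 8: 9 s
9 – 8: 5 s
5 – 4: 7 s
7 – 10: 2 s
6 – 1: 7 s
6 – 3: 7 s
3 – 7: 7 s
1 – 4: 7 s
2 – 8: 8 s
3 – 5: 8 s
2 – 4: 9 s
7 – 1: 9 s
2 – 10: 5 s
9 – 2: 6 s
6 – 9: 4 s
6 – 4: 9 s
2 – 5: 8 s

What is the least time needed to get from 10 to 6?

Candidate routes:
10–2–9–6: 5+6+4 = 15
10–7–1–6: 2+9+7 = 18
10–2–8–9–6: 5+8+5+4 = 22
10–7–3–6: 2+7+7 = 16
The minimum is 15 s via 10–2–9–6.

15 s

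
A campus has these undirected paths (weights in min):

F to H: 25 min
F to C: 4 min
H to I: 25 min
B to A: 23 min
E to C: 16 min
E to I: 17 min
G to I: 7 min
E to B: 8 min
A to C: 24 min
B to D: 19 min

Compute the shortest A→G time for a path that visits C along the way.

Best A to C: A → C costing 24
Shortest C→G: C → E → I → G = 40
Total via C: 24 + 40 = 64 min.

64 min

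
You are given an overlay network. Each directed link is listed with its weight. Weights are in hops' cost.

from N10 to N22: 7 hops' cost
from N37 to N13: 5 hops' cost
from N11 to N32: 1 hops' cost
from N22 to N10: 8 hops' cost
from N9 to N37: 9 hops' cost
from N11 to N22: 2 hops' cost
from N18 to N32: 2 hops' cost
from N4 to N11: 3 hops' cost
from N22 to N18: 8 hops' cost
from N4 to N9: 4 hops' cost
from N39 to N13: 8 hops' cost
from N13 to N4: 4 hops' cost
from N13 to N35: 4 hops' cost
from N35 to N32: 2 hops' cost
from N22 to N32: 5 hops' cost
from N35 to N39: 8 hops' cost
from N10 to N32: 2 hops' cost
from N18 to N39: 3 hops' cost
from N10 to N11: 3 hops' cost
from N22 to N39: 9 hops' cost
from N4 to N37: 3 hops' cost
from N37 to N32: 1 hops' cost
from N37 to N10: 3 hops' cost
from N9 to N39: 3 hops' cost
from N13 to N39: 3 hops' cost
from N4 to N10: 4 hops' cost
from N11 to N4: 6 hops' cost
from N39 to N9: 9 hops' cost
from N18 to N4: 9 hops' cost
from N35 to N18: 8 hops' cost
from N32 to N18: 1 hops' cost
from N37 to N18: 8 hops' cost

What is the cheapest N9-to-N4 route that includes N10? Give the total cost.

21 hops' cost

Shortest N9→N10: N9–N37–N10 = 12
Best N10 to N4: N10–N11–N4 costing 9
Total via N10: 12 + 9 = 21 hops' cost.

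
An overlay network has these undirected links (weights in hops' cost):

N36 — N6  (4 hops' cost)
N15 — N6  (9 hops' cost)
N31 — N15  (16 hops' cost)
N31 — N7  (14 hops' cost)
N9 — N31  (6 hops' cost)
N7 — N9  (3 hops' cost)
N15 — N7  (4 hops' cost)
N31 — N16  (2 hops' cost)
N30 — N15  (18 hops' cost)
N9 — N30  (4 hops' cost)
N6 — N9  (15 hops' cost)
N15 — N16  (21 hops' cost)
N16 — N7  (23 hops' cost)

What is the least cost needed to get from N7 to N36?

17 hops' cost

Candidate routes:
N7 → N9 → N30 → N15 → N6 → N36: 3+4+18+9+4 = 38
N7 → N9 → N6 → N36: 3+15+4 = 22
N7 → N15 → N6 → N36: 4+9+4 = 17
N7 → N9 → N31 → N15 → N6 → N36: 3+6+16+9+4 = 38
The minimum is 17 hops' cost via N7 → N15 → N6 → N36.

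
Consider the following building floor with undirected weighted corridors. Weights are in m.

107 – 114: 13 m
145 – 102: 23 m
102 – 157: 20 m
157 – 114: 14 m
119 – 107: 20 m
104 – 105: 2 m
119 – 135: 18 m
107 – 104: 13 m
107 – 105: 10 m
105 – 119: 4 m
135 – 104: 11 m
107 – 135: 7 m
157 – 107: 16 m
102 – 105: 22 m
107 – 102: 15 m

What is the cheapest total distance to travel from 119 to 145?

49 m

Settle nodes by increasing distance from 119:
119: 0
105: 4  (via 119)
104: 6  (via 105)
107: 14  (via 105)
135: 17  (via 104)
102: 26  (via 105)
114: 27  (via 107)
157: 30  (via 107)
145: 49  (via 102)
Shortest route: 119–105–102–145 = 49 m.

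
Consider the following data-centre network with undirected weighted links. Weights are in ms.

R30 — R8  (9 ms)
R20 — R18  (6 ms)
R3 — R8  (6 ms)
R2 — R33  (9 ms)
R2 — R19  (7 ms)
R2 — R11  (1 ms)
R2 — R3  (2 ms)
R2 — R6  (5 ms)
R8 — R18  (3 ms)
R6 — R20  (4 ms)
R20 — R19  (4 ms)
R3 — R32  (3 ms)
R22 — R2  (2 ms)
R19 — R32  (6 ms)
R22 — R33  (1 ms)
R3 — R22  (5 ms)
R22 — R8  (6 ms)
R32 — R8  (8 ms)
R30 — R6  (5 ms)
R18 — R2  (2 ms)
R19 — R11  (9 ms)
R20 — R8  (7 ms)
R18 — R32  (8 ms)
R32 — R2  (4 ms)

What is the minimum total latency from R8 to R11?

6 ms

Settle nodes by increasing distance from R8:
R8: 0
R18: 3  (via R8)
R2: 5  (via R18)
R3: 6  (via R8)
R11: 6  (via R2)
Shortest route: R8 → R18 → R2 → R11 = 6 ms.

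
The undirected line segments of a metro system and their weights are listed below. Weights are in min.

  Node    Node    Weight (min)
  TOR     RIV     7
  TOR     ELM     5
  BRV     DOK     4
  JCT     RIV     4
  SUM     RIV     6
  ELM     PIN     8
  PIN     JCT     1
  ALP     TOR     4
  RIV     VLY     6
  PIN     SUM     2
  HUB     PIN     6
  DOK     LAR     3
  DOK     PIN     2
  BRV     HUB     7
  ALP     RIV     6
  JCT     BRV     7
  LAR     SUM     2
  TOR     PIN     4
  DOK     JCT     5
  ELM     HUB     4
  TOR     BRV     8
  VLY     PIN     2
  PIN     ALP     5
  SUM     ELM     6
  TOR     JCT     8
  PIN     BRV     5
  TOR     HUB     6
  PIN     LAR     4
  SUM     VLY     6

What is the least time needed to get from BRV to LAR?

7 min

Shortest distances from BRV:
BRV: 0
DOK: 4  (via BRV)
PIN: 5  (via BRV)
JCT: 6  (via PIN)
SUM: 7  (via PIN)
VLY: 7  (via PIN)
LAR: 7  (via DOK)
Shortest route: BRV–DOK–LAR = 7 min.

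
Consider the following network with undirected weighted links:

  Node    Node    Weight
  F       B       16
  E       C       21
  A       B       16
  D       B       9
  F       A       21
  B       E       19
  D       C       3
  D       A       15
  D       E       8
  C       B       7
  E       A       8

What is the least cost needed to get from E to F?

Settle nodes by increasing distance from E:
E: 0
A: 8  (via E)
D: 8  (via E)
C: 11  (via D)
B: 17  (via D)
F: 29  (via A)
Shortest route: E → A → F = 29.

29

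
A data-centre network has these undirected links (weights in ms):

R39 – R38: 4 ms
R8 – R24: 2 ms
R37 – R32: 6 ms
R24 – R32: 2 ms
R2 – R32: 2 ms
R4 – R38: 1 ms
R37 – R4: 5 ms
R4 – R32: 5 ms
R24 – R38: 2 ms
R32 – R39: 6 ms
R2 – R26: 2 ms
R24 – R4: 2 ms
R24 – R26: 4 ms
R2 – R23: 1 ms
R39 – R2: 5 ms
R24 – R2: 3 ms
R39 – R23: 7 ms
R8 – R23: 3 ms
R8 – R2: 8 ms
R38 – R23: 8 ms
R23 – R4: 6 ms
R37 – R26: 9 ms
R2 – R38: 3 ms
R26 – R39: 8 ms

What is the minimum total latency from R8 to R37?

Enumerating some paths:
R8 - R24 - R32 - R37: 2+2+6 = 10
R8 - R24 - R4 - R37: 2+2+5 = 9
Cheapest is R8 - R24 - R4 - R37 at 9 ms.

9 ms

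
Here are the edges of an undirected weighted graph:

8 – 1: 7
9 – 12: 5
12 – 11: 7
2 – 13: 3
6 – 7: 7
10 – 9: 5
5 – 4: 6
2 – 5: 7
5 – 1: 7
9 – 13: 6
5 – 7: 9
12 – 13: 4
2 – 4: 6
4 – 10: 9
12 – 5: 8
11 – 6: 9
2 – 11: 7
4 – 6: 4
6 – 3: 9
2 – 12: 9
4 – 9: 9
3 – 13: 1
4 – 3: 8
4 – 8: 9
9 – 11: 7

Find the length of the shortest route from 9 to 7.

Running Dijkstra from 9:
9: 0
10: 5  (via 9)
12: 5  (via 9)
13: 6  (via 9)
3: 7  (via 13)
11: 7  (via 9)
2: 9  (via 13)
4: 9  (via 9)
5: 13  (via 12)
6: 13  (via 4)
8: 18  (via 4)
1: 20  (via 5)
7: 20  (via 6)
Shortest route: 9 → 4 → 6 → 7 = 20.

20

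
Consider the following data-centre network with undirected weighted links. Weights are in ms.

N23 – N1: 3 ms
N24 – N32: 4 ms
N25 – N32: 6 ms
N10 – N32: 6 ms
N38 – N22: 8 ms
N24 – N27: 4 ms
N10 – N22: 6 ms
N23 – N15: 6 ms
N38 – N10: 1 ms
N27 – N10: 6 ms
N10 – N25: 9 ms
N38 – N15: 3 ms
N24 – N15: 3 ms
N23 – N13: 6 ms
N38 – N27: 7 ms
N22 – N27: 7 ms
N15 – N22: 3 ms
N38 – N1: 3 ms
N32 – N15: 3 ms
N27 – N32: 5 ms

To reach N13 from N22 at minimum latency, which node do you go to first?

Compare a few routes:
N22–N15–N23–N13: 3+6+6 = 15
N22–N15–N38–N1–N23–N13: 3+3+3+3+6 = 18
The minimum is 15 ms via N22–N15–N23–N13.
So from N22 the first move is to N15.

N15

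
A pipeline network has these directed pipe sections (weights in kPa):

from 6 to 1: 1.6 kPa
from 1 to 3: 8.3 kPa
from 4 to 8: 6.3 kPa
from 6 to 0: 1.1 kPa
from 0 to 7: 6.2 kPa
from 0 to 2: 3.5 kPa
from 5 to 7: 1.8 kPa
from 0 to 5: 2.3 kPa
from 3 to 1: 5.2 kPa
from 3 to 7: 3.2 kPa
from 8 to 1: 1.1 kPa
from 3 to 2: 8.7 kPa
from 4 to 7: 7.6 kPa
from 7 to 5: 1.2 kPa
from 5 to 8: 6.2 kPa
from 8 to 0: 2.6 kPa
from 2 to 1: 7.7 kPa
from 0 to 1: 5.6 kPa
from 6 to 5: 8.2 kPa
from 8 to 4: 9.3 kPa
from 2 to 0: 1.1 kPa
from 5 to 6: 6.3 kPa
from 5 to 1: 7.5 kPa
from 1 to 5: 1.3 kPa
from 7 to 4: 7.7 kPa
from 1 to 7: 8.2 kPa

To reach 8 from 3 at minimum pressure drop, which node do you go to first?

7

Candidate routes:
3 - 7 - 5 - 8: 3.2+1.2+6.2 = 10.6
3 - 1 - 5 - 8: 5.2+1.3+6.2 = 12.7
The minimum is 10.6 kPa via 3 - 7 - 5 - 8.
So from 3 the first move is to 7.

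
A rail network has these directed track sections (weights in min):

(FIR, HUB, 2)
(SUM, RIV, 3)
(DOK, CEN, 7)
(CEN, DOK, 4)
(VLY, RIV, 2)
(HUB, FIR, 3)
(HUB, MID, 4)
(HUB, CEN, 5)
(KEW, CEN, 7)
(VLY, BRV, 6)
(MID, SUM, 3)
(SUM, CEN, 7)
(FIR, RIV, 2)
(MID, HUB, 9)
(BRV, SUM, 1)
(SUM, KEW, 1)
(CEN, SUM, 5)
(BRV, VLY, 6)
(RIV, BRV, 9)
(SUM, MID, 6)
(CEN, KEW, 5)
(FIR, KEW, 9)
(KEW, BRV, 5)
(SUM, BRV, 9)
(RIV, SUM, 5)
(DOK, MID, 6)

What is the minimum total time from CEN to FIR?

Shortest distances from CEN:
CEN: 0
DOK: 4  (via CEN)
SUM: 5  (via CEN)
KEW: 5  (via CEN)
RIV: 8  (via SUM)
MID: 10  (via DOK)
BRV: 10  (via KEW)
VLY: 16  (via BRV)
HUB: 19  (via MID)
FIR: 22  (via HUB)
Shortest route: CEN → DOK → MID → HUB → FIR = 22 min.

22 min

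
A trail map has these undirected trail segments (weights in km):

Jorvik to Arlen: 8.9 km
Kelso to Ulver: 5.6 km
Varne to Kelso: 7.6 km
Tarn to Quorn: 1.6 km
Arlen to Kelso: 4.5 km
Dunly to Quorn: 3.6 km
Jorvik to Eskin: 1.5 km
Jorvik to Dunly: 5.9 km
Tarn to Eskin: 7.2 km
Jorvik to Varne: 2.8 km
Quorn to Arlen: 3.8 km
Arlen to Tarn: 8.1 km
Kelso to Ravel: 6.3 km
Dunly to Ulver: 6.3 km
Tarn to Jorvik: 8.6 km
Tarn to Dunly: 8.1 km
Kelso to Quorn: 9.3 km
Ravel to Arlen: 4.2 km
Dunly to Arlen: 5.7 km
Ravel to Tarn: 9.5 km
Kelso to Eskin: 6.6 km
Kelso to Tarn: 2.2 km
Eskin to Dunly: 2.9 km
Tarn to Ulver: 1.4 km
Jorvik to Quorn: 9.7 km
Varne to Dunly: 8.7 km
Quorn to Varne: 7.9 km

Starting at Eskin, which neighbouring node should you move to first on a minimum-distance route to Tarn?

Tarn

Compare a few routes:
Eskin - Tarn: 7.2 = 7.2
Eskin - Kelso - Tarn: 6.6+2.2 = 8.8
Eskin - Dunly - Quorn - Tarn: 2.9+3.6+1.6 = 8.1
The minimum is 7.2 km via Eskin - Tarn.
So from Eskin the first move is to Tarn.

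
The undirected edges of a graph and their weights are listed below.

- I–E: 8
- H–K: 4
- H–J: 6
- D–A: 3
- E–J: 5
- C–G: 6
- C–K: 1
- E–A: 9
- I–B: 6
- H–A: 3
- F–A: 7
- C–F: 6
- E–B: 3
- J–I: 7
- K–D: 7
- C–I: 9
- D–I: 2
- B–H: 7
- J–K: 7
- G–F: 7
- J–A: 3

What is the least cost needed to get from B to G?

Shortest distances from B:
B: 0
E: 3  (via B)
I: 6  (via B)
H: 7  (via B)
D: 8  (via I)
J: 8  (via E)
A: 10  (via H)
K: 11  (via H)
C: 12  (via K)
F: 17  (via A)
G: 18  (via C)
Shortest route: B → H → K → C → G = 18.

18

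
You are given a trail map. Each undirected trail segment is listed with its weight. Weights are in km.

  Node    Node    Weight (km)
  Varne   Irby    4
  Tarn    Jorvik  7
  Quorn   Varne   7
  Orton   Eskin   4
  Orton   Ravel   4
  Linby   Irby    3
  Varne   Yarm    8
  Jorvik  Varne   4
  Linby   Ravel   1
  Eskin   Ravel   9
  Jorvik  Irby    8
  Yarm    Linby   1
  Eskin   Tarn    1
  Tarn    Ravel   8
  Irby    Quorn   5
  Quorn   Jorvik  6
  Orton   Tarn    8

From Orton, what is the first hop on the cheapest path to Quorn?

Ravel

Enumerating some paths:
Orton–Ravel–Linby–Yarm–Varne–Quorn: 4+1+1+8+7 = 21
Orton–Eskin–Tarn–Jorvik–Quorn: 4+1+7+6 = 18
Orton–Ravel–Linby–Irby–Varne–Quorn: 4+1+3+4+7 = 19
Orton–Ravel–Linby–Irby–Quorn: 4+1+3+5 = 13
The minimum is 13 km via Orton–Ravel–Linby–Irby–Quorn.
So from Orton the first move is to Ravel.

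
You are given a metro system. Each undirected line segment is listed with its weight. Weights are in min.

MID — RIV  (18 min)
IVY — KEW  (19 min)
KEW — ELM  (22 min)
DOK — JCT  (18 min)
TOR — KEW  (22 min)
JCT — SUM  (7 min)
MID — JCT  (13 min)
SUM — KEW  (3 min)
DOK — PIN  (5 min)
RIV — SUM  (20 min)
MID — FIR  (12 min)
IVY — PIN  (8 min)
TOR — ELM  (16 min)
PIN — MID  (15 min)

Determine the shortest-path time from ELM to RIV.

Shortest distances from ELM:
ELM: 0
TOR: 16  (via ELM)
KEW: 22  (via ELM)
SUM: 25  (via KEW)
JCT: 32  (via SUM)
IVY: 41  (via KEW)
RIV: 45  (via SUM)
Shortest route: ELM–KEW–SUM–RIV = 45 min.

45 min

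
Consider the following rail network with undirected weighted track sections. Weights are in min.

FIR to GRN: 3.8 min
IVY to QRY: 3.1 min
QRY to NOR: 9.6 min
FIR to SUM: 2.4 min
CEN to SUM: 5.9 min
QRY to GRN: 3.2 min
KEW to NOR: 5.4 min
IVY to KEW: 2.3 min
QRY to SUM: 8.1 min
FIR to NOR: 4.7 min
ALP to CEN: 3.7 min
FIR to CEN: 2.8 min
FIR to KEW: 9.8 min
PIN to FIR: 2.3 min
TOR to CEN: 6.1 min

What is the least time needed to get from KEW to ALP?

Compare a few routes:
KEW - NOR - FIR - CEN - ALP: 5.4+4.7+2.8+3.7 = 16.6
KEW - FIR - CEN - ALP: 9.8+2.8+3.7 = 16.3
KEW - IVY - QRY - GRN - FIR - CEN - ALP: 2.3+3.1+3.2+3.8+2.8+3.7 = 18.9
Cheapest is KEW - FIR - CEN - ALP at 16.3 min.

16.3 min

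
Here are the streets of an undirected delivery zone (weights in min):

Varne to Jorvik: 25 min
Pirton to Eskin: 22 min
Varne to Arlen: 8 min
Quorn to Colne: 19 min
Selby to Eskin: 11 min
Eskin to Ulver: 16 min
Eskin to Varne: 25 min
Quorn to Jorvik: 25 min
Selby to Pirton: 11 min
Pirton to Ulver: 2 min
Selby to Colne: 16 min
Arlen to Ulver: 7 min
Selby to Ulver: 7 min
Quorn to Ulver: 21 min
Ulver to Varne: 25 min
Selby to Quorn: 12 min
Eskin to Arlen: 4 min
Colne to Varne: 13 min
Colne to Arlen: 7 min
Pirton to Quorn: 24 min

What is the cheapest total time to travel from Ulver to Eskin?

Candidate routes:
Ulver → Arlen → Eskin: 7+4 = 11
Ulver → Eskin: 16 = 16
Cheapest is Ulver → Arlen → Eskin at 11 min.

11 min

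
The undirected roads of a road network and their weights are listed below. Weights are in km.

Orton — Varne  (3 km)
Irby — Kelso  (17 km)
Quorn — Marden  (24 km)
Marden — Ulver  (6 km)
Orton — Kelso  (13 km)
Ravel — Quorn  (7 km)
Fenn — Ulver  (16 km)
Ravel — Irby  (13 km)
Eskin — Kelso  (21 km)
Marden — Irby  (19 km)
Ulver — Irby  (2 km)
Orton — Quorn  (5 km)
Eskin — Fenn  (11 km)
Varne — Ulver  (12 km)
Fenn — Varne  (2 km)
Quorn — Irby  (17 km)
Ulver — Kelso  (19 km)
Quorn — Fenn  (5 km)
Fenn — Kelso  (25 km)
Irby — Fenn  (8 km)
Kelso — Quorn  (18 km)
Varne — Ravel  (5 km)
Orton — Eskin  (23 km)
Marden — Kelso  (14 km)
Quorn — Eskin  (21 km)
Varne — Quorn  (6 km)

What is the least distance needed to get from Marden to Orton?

21 km

Running Dijkstra from Marden:
Marden: 0
Ulver: 6  (via Marden)
Irby: 8  (via Ulver)
Kelso: 14  (via Marden)
Fenn: 16  (via Irby)
Varne: 18  (via Ulver)
Orton: 21  (via Varne)
Shortest route: Marden → Ulver → Varne → Orton = 21 km.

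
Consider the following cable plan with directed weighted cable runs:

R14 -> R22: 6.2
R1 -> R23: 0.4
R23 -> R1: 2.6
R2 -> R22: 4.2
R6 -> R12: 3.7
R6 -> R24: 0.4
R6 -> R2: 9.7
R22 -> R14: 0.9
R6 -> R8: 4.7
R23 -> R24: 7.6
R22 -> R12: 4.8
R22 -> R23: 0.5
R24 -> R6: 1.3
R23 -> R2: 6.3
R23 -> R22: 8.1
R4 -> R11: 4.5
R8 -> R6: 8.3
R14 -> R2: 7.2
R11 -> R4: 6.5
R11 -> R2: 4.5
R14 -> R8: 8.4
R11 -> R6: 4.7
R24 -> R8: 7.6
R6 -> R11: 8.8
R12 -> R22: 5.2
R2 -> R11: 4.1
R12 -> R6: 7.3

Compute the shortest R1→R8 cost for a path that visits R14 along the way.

Best R1 to R14: R1 → R23 → R22 → R14 costing 9.4
Shortest R14→R8: R14 → R8 = 8.4
Total via R14: 9.4 + 8.4 = 17.8.

17.8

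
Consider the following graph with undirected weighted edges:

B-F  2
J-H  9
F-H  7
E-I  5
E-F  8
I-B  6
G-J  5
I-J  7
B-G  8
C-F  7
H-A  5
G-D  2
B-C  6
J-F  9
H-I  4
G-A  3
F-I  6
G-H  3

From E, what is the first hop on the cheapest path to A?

I

Enumerating some paths:
E–I–H–G–A: 5+4+3+3 = 15
E–I–H–A: 5+4+5 = 14
The minimum is 14 via E–I–H–A.
So from E the first move is to I.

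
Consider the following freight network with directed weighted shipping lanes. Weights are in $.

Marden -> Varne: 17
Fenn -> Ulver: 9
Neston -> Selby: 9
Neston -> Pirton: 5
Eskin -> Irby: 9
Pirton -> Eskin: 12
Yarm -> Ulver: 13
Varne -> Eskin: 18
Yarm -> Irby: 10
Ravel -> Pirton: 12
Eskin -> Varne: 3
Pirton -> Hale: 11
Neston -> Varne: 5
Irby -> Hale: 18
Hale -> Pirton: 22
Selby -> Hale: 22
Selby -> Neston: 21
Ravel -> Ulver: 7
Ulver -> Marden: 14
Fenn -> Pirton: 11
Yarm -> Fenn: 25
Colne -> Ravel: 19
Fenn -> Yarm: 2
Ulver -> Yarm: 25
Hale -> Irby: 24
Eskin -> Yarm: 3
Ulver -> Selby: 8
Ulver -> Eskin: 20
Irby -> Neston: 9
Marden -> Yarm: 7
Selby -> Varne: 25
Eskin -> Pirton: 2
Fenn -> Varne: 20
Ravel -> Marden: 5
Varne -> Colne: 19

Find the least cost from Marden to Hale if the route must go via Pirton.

$42

Shortest Marden→Pirton: Marden–Yarm–Irby–Neston–Pirton = 31
Shortest Pirton→Hale: Pirton–Hale = 11
Total via Pirton: 31 + 11 = $42.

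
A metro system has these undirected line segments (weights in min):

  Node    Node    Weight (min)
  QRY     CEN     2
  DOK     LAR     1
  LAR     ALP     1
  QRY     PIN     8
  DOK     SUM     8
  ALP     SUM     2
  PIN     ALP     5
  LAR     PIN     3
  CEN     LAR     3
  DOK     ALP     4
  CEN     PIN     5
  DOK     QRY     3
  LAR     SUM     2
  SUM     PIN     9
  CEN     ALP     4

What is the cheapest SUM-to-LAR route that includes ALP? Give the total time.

3 min

Shortest SUM→ALP: SUM–ALP = 2
Best ALP to LAR: ALP–LAR costing 1
Total via ALP: 2 + 1 = 3 min.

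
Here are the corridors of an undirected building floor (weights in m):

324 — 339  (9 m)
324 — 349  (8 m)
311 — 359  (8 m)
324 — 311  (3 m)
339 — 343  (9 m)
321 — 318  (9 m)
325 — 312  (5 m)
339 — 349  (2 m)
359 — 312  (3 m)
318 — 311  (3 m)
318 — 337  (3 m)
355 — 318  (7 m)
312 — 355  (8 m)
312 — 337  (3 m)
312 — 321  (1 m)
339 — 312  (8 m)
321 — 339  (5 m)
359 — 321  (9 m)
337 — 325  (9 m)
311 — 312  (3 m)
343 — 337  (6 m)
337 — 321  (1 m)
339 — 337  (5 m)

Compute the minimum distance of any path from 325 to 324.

11 m

Shortest distances from 325:
325: 0
312: 5  (via 325)
321: 6  (via 312)
337: 7  (via 321)
311: 8  (via 312)
359: 8  (via 312)
318: 10  (via 337)
339: 11  (via 321)
324: 11  (via 311)
Shortest route: 325 → 312 → 311 → 324 = 11 m.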